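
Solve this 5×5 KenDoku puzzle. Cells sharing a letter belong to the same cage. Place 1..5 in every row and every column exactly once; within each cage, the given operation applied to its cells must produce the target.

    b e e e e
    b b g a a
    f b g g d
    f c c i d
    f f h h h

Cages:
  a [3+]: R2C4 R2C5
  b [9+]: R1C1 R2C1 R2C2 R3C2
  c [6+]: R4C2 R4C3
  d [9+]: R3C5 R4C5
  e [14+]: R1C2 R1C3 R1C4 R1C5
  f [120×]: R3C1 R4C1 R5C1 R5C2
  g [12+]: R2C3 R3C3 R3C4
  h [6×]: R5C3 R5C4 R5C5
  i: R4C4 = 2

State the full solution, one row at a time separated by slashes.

1 2 4 5 3 / 4 3 5 1 2 / 2 1 3 4 5 / 3 5 1 2 4 / 5 4 2 3 1

I is a freebie, leaving R4C4 = 2.
Column 4 already has 2; hence R2C4 = 1.
Cage a needs two cells with sum 3, leaving R2C5 = 2.
Column 4 already has 1, so R5C4 = 3.
Row 5 already has 3, which forces R5C5 = 1.
The 4 cells of cage b must have sum 9, so R1C1 = 1.
The 4 cells of cage b must have sum 9, which forces R3C2 = 1.
1 is placed in column 2, so R4C2 = 5.
Row 4 now contains 5, which forces R4C3 = 1.
Row 4 now contains 5; hence R4C5 = 4.
Row 5 already has 1, so R5C3 = 2.
Cage e needs sum 14, which forces R1C2 = 2.
The 4 cells of cage f must have product 120; hence R3C1 = 2.
Column 5 now contains 4; hence R3C5 = 5.
Row 4 already has 4, leaving R4C1 = 3.
The 4 cells of cage f must have product 120, so R5C1 = 5.
2 is placed in row 5, leaving R5C2 = 4.
Column 5 now contains 5, which forces R1C5 = 3.
Column 1 already has 3; hence R2C1 = 4.
4 is placed in column 2, leaving R2C2 = 3.
The 3 cells of cage g must have sum 12, so R2C3 = 5.
Cage g has sum 12, which forces R3C3 = 3.
Row 3 already has 5, so R3C4 = 4.
Column 3 already has 5; hence R1C3 = 4.
Column 4 already has 4, so R1C4 = 5.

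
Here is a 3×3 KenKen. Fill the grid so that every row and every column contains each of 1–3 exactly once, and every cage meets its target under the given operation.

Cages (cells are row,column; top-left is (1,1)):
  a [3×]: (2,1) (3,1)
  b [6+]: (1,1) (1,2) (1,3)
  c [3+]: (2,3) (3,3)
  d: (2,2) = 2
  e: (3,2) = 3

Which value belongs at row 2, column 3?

Cage d is a single given cell; hence (2,2) = 2.
Row 2 already has 2, so (2,3) = 1.
Cage e is a single given cell; hence (3,2) = 3.
Column 3 now contains 1; hence (3,3) = 2.
Cage b has sum 6, leaving (1,1) = 2.
Column 2 now contains 3, so (1,2) = 1.
2 is placed in column 3; hence (1,3) = 3.
Row 2 already has 1, so (2,1) = 3.
Row 3 now contains 3, so (3,1) = 1.
Completed grid: 2 1 3 / 3 2 1 / 1 3 2.

1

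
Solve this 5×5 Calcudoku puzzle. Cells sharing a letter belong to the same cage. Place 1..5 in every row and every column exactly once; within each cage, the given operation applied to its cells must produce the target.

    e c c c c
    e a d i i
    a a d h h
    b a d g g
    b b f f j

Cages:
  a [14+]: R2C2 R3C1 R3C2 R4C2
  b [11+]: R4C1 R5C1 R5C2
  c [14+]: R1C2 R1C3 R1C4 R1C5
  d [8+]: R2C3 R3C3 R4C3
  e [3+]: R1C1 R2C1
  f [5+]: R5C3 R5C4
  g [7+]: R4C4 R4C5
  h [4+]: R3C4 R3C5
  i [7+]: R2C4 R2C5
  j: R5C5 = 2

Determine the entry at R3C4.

J is a freebie, so R5C5 = 2.
Row 1 needs a 1, and only R1C1 is open for it.
1 is placed in column 1, leaving R2C1 = 2.
Row 5 needs a 5, and only R5C1 is open for it.
Cage b needs sum 11; hence R4C1 = 3.
Cage b has sum 11, so R5C2 = 3.
3 is placed in column 1, leaving R3C1 = 4.
Cage g needs two cells with sum 7, leaving R4C4 = 2.
Cage g's pair has sum 7; hence R4C5 = 5.
Row 3 needs a 2, and only R3C3 is open for it.
The 4 cells of cage c must have sum 14, so R1C2 = 2.
The 3 cells of cage d must have sum 8, so R2C3 = 5.
Cage d has sum 8, which forces R4C3 = 1.
Column 3 already has 1, leaving R5C3 = 4.
4 is placed in row 5, leaving R5C4 = 1.
4 is placed in column 3; hence R1C3 = 3.
The 4 cells of cage c must have sum 14, which forces R1C4 = 5.
Cage c needs sum 14, leaving R1C5 = 4.
Cage a has sum 14, which forces R2C2 = 1.
Column 5 already has 4; hence R2C5 = 3.
The 4 cells of cage a must have sum 14; hence R3C2 = 5.
Column 4 already has 1, so R3C4 = 3.
Cage h's pair has sum 4, so R3C5 = 1.
Row 4 now contains 1; hence R4C2 = 4.
Row 2 now contains 3, leaving R2C4 = 4.
Completed grid: 1 2 3 5 4 / 2 1 5 4 3 / 4 5 2 3 1 / 3 4 1 2 5 / 5 3 4 1 2.

3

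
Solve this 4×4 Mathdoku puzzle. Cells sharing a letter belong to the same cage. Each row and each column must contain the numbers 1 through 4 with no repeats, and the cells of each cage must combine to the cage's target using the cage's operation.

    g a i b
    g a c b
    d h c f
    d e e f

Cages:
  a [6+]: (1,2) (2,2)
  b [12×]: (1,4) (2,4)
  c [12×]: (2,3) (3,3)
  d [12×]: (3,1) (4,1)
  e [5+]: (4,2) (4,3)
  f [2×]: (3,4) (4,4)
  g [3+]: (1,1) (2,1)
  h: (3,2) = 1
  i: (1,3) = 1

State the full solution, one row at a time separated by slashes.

Cage i is a single given cell, which forces (1,3) = 1.
Cage h is given, so (3,2) = 1.
Row 3 now contains 1, which forces (3,4) = 2.
Column 4 now contains 2, leaving (4,4) = 1.
Row 1 now contains 1; hence (1,1) = 2.
Row 1 now contains 2; hence (1,2) = 4.
4 is placed in row 1; hence (1,4) = 3.
Cage g needs two cells with sum 3; hence (2,1) = 1.
Column 2 now contains 4; hence (2,2) = 2.
Column 4 already has 3, which forces (2,4) = 4.
Column 2 now contains 2, leaving (4,2) = 3.
3 is placed in row 4, leaving (4,3) = 2.
4 is placed in row 2; hence (2,3) = 3.
Cage d needs two cells with product 12; hence (3,1) = 3.
Cage c's pair has product 12, so (3,3) = 4.
3 is placed in row 4, leaving (4,1) = 4.

2 4 1 3 / 1 2 3 4 / 3 1 4 2 / 4 3 2 1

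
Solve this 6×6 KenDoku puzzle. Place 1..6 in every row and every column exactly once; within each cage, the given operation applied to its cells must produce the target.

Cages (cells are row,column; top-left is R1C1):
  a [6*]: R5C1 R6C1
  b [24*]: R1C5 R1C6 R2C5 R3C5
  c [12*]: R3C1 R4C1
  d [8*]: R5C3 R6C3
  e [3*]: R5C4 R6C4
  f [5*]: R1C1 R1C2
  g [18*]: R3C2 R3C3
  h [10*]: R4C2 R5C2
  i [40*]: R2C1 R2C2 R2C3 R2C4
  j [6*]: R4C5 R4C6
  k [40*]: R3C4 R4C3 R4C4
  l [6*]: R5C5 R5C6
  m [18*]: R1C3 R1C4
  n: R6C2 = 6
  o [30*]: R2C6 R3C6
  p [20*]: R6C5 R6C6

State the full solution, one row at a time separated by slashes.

5 1 3 6 4 2 / 2 4 1 5 3 6 / 4 3 6 2 1 5 / 3 2 5 4 6 1 / 6 5 4 1 2 3 / 1 6 2 3 5 4

Cage n is given, so R6C2 = 6.
Column 2 now contains 6; hence R3C2 = 3.
Cage g's pair has product 18; hence R3C3 = 6.
Row 3 now contains 6, which forces R3C6 = 5.
Column 6 now contains 5, leaving R6C6 = 4.
Column 3 now contains 6, leaving R1C3 = 3.
Cage m needs two cells with product 18, which forces R1C4 = 6.
Column 6 now contains 5, so R2C6 = 6.
Cage d needs two cells with product 8, leaving R5C3 = 4.
Row 6 now contains 4, leaving R6C3 = 2.
Row 6 now contains 4, leaving R6C5 = 5.
Cage b has product 24, so R2C5 = 3.
2 is placed in column 3, so R4C3 = 5.
5 is placed in column 3, so R2C3 = 1.
Row 4 now contains 5; hence R4C2 = 2.
2 is placed in row 4, which forces R4C4 = 4.
2 is placed in row 4, so R4C5 = 6.
The two cells of cage h must have product 10, so R5C2 = 5.
Column 5 already has 6, leaving R5C5 = 2.
Cage f's pair has product 5, so R1C1 = 5.
Column 2 already has 5; hence R1C2 = 1.
1 is placed in row 1; hence R1C5 = 4.
The 4 cells of cage b must have product 24, which forces R1C6 = 2.
Column 1 already has 5, which forces R2C1 = 2.
Column 2 already has 5, so R2C2 = 4.
2 is placed in row 2, leaving R2C4 = 5.
Cage c needs two cells with product 12, leaving R3C1 = 4.
Column 4 already has 4, leaving R3C4 = 2.
4 is placed in column 5, so R3C5 = 1.
Row 4 now contains 6, which forces R4C1 = 3.
Cage j needs two cells with product 6, leaving R4C6 = 1.
2 is placed in row 5, which forces R5C1 = 6.
Cage l's pair has product 6, so R5C6 = 3.
Cage a's pair has product 6, which forces R6C1 = 1.
Row 6 already has 1, leaving R6C4 = 3.
Row 5 already has 3, leaving R5C4 = 1.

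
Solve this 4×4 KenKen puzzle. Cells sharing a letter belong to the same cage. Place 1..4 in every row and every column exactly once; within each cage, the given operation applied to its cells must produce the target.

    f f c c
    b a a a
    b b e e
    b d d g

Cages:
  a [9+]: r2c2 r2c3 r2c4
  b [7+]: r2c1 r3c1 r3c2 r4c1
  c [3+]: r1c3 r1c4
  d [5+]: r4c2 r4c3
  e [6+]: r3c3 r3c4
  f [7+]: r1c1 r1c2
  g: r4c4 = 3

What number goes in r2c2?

The 4 cells of cage b must have sum 7, leaving r3c2 = 1.
G is a freebie, so r4c4 = 3.
The two cells of cage d must have sum 5; hence r4c2 = 4.
Cage d's pair has sum 5, so r4c3 = 1.
The two cells of cage f must have sum 7, so r1c1 = 4.
4 is placed in column 2, leaving r1c2 = 3.
1 is placed in column 3, leaving r1c3 = 2.
The two cells of cage c must have sum 3, which forces r1c4 = 1.
Cage b needs sum 7, which forces r2c1 = 1.
Column 2 now contains 3; hence r2c2 = 2.
2 is placed in row 2; hence r2c4 = 4.
The 4 cells of cage b must have sum 7; hence r3c1 = 3.
Column 3 now contains 2; hence r3c3 = 4.
Column 4 already has 4; hence r3c4 = 2.
1 is placed in row 4, which forces r4c1 = 2.
4 is placed in row 2, which forces r2c3 = 3.
Completed grid: 4 3 2 1 / 1 2 3 4 / 3 1 4 2 / 2 4 1 3.

2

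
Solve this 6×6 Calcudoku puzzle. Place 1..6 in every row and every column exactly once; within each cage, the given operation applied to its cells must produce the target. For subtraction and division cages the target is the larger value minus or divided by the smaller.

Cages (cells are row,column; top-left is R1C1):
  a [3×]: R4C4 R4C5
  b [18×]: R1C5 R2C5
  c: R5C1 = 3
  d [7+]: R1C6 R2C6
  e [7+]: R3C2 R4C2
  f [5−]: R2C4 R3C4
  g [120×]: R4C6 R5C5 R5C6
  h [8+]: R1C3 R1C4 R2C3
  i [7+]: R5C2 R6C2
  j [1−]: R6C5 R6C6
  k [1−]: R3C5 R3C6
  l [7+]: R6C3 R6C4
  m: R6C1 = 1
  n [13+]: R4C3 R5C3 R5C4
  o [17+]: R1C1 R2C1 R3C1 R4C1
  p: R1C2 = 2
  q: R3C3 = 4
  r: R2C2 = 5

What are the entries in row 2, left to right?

4 5 3 1 6 2

Cage p is given, so R1C2 = 2.
R is a freebie, which forces R2C2 = 5.
Cage q is given, leaving R3C3 = 4.
Cage c is a single given cell, which forces R5C1 = 3.
M is a freebie, so R6C1 = 1.
In column 4, 3 can only go at R4C4, so R4C4 = 3.
Row 4 already has 3, leaving R4C5 = 1.
Row 5 needs a 1, and only R5C2 is open for it.
Column 2 now contains 1; hence R3C2 = 3.
Cage e needs two cells with sum 7, so R4C2 = 4.
The two cells of cage i must have sum 7, which forces R6C2 = 6.
In column 6, 2 can only go at R2C6, so R2C6 = 2.
Cage h needs sum 8; hence R1C4 = 4.
The two cells of cage d must have sum 7, leaving R1C6 = 5.
5 is placed in column 6, which forces R4C6 = 6.
Column 6 already has 6, so R5C6 = 4.
4 is placed in column 6; hence R6C6 = 3.
5 is placed in row 1; hence R1C1 = 6.
Row 1 already has 6; hence R1C5 = 3.
The 4 cells of cage o must have sum 17; hence R2C1 = 4.
Column 5 now contains 3, so R2C5 = 6.
Cage k needs two cells with difference 1, which forces R3C5 = 2.
Column 6 already has 6; hence R3C6 = 1.
The 3 cells of cage n must have sum 13, so R5C3 = 6.
4 is placed in row 5; hence R5C5 = 5.
2 is placed in column 5, leaving R6C5 = 4.
Row 1 already has 3; hence R1C3 = 1.
The 3 cells of cage h must have sum 8, leaving R2C3 = 3.
Row 2 now contains 6, which forces R2C4 = 1.
Row 3 now contains 2, so R3C1 = 5.
Row 3 already has 1, so R3C4 = 6.
Cage o needs sum 17, so R4C1 = 2.
Cage n needs sum 13, which forces R4C3 = 5.
5 is placed in row 5, which forces R5C4 = 2.
Column 3 already has 5, which forces R6C3 = 2.
Column 4 now contains 2, leaving R6C4 = 5.
The full grid is 6 2 1 4 3 5 / 4 5 3 1 6 2 / 5 3 4 6 2 1 / 2 4 5 3 1 6 / 3 1 6 2 5 4 / 1 6 2 5 4 3.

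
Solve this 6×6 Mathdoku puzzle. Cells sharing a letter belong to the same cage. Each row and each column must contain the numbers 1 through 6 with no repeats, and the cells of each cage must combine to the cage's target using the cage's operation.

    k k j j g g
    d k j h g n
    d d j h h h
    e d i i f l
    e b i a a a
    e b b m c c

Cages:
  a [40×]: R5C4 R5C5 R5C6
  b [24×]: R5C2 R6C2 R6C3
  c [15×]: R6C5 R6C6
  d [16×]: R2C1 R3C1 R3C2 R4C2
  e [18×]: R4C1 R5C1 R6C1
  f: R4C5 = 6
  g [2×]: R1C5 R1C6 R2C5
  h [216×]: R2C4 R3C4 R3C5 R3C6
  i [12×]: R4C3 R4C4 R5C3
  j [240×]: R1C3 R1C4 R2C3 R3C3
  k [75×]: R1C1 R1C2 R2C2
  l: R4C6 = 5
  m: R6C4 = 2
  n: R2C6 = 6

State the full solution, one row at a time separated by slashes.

5 3 6 4 2 1 / 4 5 2 3 1 6 / 2 1 5 6 3 4 / 3 2 4 1 6 5 / 1 6 3 5 4 2 / 6 4 1 2 5 3

The 3 cells of cage k must have product 75, leaving R1C1 = 5.
The 3 cells of cage k must have product 75; hence R1C2 = 3.
The 3 cells of cage g must have product 2, which forces R1C5 = 2.
Cage g needs product 2, so R1C6 = 1.
Cage k has product 75; hence R2C2 = 5.
The 3 cells of cage g must have product 2, so R2C5 = 1.
N is a freebie, so R2C6 = 6.
F is a freebie, so R4C5 = 6.
L is a freebie, so R4C6 = 5.
Cage m is a single given cell; hence R6C4 = 2.
5 is placed in column 6, so R6C6 = 3.
Cage j needs product 240, so R2C3 = 2.
Row 2 now contains 6; hence R2C4 = 3.
The 4 cells of cage j must have product 240; hence R3C3 = 5.
The 4 cells of cage h must have product 216; hence R3C4 = 6.
Cage h has product 216, so R3C5 = 3.
The 4 cells of cage h must have product 216, leaving R3C6 = 4.
Cage a has product 40, which forces R5C6 = 2.
Row 6 already has 3, so R6C5 = 5.
Cage j has product 240, leaving R1C3 = 6.
Column 4 now contains 6, leaving R1C4 = 4.
Row 2 already has 2, leaving R2C1 = 4.
Cage d needs product 16, which forces R3C1 = 2.
The 4 cells of cage d must have product 16, so R3C2 = 1.
Cage d has product 16, leaving R4C2 = 2.
Column 4 now contains 4; hence R4C4 = 1.
Cage a needs product 40, so R5C4 = 5.
Column 5 now contains 5, so R5C5 = 4.
Row 4 already has 1, which forces R4C1 = 3.
Cage i has product 12; hence R4C3 = 4.
Row 5 now contains 4, which forces R5C2 = 6.
Cage i needs product 12; hence R5C3 = 3.
Cage b needs product 24, so R6C2 = 4.
Cage b has product 24, leaving R6C3 = 1.
Row 5 already has 6; hence R5C1 = 1.
Row 6 already has 1, leaving R6C1 = 6.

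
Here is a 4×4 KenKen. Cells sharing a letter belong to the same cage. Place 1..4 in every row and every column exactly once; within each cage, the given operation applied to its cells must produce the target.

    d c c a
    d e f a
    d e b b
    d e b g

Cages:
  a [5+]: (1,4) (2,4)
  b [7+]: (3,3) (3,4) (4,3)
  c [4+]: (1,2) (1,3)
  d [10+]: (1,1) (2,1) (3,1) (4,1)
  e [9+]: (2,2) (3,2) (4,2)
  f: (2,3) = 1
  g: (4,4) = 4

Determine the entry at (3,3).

4

Cage f is given, which forces (2,3) = 1.
G is a freebie, so (4,4) = 4.
Cage c's pair has sum 4, leaving (1,2) = 1.
Column 3 already has 1, which forces (1,3) = 3.
Row 1 already has 3, leaving (1,4) = 2.
Column 4 now contains 2, so (2,4) = 3.
3 is placed in column 3, leaving (3,3) = 4.
Column 4 now contains 2, leaving (3,4) = 1.
Cage b needs sum 7, so (4,3) = 2.
2 is placed in row 1; hence (1,1) = 4.
The 4 cells of cage d must have sum 10, leaving (2,1) = 2.
The 3 cells of cage e must have sum 9, so (2,2) = 4.
The 4 cells of cage d must have sum 10, leaving (3,1) = 3.
Cage e has sum 9, so (3,2) = 2.
The 4 cells of cage d must have sum 10, so (4,1) = 1.
Row 4 now contains 2; hence (4,2) = 3.
Filled in: 4 1 3 2 / 2 4 1 3 / 3 2 4 1 / 1 3 2 4.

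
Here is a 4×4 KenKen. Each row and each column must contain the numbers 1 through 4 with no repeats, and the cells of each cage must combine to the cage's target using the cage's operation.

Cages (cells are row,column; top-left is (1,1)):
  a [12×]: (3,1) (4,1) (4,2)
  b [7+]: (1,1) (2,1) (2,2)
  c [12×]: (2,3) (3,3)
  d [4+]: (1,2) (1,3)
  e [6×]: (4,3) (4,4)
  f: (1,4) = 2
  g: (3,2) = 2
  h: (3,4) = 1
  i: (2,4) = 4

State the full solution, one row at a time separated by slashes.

4 3 1 2 / 2 1 3 4 / 3 2 4 1 / 1 4 2 3

Cage f is a single given cell, which forces (1,4) = 2.
Cage i is a single given cell, leaving (2,4) = 4.
Cage g is a single given cell; hence (3,2) = 2.
Cage h is given, so (3,4) = 1.
Column 4 now contains 2, leaving (4,4) = 3.
Row 2 now contains 4, leaving (2,3) = 3.
Cage a needs product 12, so (3,1) = 3.
Cage c's pair has product 12; hence (3,3) = 4.
3 is placed in row 4, so (4,3) = 2.
Column 1 now contains 3, leaving (1,1) = 4.
Cage d's pair has sum 4, so (1,2) = 3.
Column 3 now contains 3; hence (1,3) = 1.
Cage b has sum 7, leaving (2,1) = 2.
Row 2 now contains 3, leaving (2,2) = 1.
4 is placed in column 1, so (4,1) = 1.
1 is placed in column 2, leaving (4,2) = 4.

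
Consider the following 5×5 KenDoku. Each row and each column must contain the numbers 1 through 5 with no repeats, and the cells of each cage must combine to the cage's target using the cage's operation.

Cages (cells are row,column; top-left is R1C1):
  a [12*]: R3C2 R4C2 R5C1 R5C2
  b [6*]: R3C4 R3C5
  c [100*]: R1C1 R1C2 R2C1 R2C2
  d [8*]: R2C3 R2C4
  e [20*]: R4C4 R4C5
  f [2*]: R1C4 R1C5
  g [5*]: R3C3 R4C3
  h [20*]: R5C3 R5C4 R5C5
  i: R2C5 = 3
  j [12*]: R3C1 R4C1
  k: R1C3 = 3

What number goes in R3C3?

Cage k is a single given cell, which forces R1C3 = 3.
I is a freebie; hence R2C5 = 3.
3 is placed in column 5, leaving R3C5 = 2.
The two cells of cage f must have product 2, which forces R1C4 = 2.
Column 5 already has 2; hence R1C5 = 1.
Column 4 now contains 2, leaving R2C4 = 4.
Row 3 now contains 2, leaving R3C4 = 3.
4 is placed in column 4; hence R4C4 = 5.
5 is placed in row 4; hence R4C5 = 4.
5 is placed in column 4, which forces R5C4 = 1.
Column 5 now contains 4, so R5C5 = 5.
4 is placed in row 2, leaving R2C3 = 2.
Row 3 now contains 3, which forces R3C1 = 4.
Cage a has product 12, so R3C2 = 1.
Cage g's pair has product 5, leaving R3C3 = 5.
Row 4 already has 4, which forces R4C1 = 3.
Cage a needs product 12; hence R4C2 = 2.
5 is placed in row 4, which forces R4C3 = 1.
Row 5 already has 1, which forces R5C1 = 2.
The 4 cells of cage a must have product 12, which forces R5C2 = 3.
Row 5 now contains 5, so R5C3 = 4.
Column 1 now contains 4, leaving R1C1 = 5.
Cage c has product 100, which forces R1C2 = 4.
The 4 cells of cage c must have product 100, which forces R2C1 = 1.
Column 2 now contains 1, so R2C2 = 5.
Filled in: 5 4 3 2 1 / 1 5 2 4 3 / 4 1 5 3 2 / 3 2 1 5 4 / 2 3 4 1 5.

5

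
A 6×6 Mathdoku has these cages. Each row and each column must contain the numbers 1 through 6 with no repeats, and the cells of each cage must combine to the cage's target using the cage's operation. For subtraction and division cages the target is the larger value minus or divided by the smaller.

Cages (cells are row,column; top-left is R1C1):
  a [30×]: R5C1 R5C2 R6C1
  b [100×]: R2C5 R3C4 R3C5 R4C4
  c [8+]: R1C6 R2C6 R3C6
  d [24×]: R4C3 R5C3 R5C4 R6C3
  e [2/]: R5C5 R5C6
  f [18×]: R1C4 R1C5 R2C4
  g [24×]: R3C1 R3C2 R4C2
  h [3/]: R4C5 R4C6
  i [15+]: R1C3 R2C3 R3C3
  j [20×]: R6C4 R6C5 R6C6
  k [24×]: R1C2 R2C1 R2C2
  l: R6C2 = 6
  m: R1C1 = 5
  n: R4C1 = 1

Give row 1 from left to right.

Cage m is a single given cell, so R1C1 = 5.
Cage n is a single given cell, which forces R4C1 = 1.
Cage l is given, which forces R6C2 = 6.
Cage a has product 30, so R5C2 = 5.
In row 4, 5 can only go at R4C4, so R4C4 = 5.
In row 3, 3 can only go at R3C6, so R3C6 = 3.
In column 6, 5 can only go at R6C6, so R6C6 = 5.
In row 5, 6 can only go at R5C6, so R5C6 = 6.
The two cells of cage h must have quotient 3; hence R4C5 = 6.
Column 6 now contains 6, leaving R4C6 = 2.
Cage e needs two cells with quotient 2, which forces R5C5 = 3.
3 is placed in column 5; hence R1C5 = 1.
Row 1 now contains 1, leaving R1C6 = 4.
Column 6 already has 4; hence R2C6 = 1.
Row 5 already has 3, which forces R5C1 = 2.
Cage a needs product 30, leaving R6C1 = 3.
Row 6 now contains 3, which forces R6C3 = 2.
1 is placed in column 5, so R6C5 = 4.
Row 1 now contains 4; hence R1C3 = 6.
Row 1 now contains 6; hence R1C4 = 3.
The 3 cells of cage k must have product 24, which forces R2C1 = 4.
4 is placed in row 2, which forces R2C3 = 5.
Column 4 now contains 3; hence R2C4 = 6.
The 4 cells of cage b must have product 100, which forces R2C5 = 2.
4 is placed in column 1, which forces R3C1 = 6.
Column 3 now contains 5, so R3C3 = 4.
Cage b needs product 100, which forces R3C4 = 2.
4 is placed in column 5; hence R3C5 = 5.
The 4 cells of cage d must have product 24; hence R4C3 = 3.
Column 3 already has 4, so R5C3 = 1.
Row 5 already has 1, so R5C4 = 4.
4 is placed in row 6, which forces R6C4 = 1.
3 is placed in row 1, leaving R1C2 = 2.
Row 2 already has 2, which forces R2C2 = 3.
Row 3 now contains 2, so R3C2 = 1.
3 is placed in row 4, leaving R4C2 = 4.
Completed grid: 5 2 6 3 1 4 / 4 3 5 6 2 1 / 6 1 4 2 5 3 / 1 4 3 5 6 2 / 2 5 1 4 3 6 / 3 6 2 1 4 5.

5 2 6 3 1 4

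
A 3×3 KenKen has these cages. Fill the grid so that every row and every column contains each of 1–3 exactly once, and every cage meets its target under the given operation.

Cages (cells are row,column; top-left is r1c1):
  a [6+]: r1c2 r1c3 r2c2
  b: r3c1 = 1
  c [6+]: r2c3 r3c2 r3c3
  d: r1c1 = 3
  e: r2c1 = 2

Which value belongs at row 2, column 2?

Cage d is given; hence r1c1 = 3.
E is a freebie; hence r2c1 = 2.
B is a freebie; hence r3c1 = 1.
Cage a needs sum 6, which forces r2c2 = 3.
The 3 cells of cage c must have sum 6, so r2c3 = 1.
Column 2 now contains 3; hence r3c2 = 2.
2 is placed in row 3, so r3c3 = 3.
Column 2 now contains 2, so r1c2 = 1.
Column 3 already has 1, which forces r1c3 = 2.
Completed grid: 3 1 2 / 2 3 1 / 1 2 3.

3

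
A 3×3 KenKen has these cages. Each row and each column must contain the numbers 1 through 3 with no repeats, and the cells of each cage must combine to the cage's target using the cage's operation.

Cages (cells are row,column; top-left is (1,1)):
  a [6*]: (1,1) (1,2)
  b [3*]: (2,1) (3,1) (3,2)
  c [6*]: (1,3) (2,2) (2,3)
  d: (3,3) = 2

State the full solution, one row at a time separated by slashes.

2 3 1 / 1 2 3 / 3 1 2

Cage b has product 3, so (2,1) = 1.
Cage b has product 3; hence (3,1) = 3.
Cage b has product 3, so (3,2) = 1.
Cage d is a single given cell, leaving (3,3) = 2.
3 is placed in column 1, which forces (1,1) = 2.
Cage a needs two cells with product 6, leaving (1,2) = 3.
Cage c needs product 6; hence (1,3) = 1.
Cage c has product 6; hence (2,2) = 2.
2 is placed in column 3, so (2,3) = 3.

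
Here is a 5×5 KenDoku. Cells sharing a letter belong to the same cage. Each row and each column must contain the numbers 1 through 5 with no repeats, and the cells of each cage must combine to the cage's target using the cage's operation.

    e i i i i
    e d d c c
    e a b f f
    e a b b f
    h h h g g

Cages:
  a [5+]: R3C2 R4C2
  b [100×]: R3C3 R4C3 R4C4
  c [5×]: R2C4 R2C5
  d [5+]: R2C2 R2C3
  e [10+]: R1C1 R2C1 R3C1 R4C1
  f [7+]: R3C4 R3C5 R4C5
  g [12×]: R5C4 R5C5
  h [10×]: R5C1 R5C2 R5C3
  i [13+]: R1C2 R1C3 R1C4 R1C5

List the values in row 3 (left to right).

1 4 5 2 3

Cage b needs product 100; hence R3C3 = 5.
Cage b has product 100, leaving R4C3 = 4.
Cage b has product 100; hence R4C4 = 5.
Column 4 already has 5, so R2C4 = 1.
Cage c's pair has product 5, leaving R2C5 = 5.
The 4 cells of cage i must have sum 13, which forces R1C2 = 5.
The 3 cells of cage h must have product 10, leaving R5C1 = 5.
The only place for 2 in row 1 is R1C1.
Row 2 needs a 4, and only R2C1 is open for it.
The only place for 4 in column 2 is R3C2.
The two cells of cage a must have sum 5, so R4C2 = 1.
Column 2 already has 1, so R5C2 = 2.
2 is placed in row 5, leaving R5C3 = 1.
Column 3 already has 1, so R1C3 = 3.
The 4 cells of cage i must have sum 13, which forces R1C4 = 4.
Cage i needs sum 13, so R1C5 = 1.
Column 2 already has 2, which forces R2C2 = 3.
The two cells of cage d must have sum 5; hence R2C3 = 2.
The 4 cells of cage e must have sum 10, so R3C1 = 1.
Column 5 already has 1, so R3C5 = 3.
Row 4 now contains 1, leaving R4C1 = 3.
Column 5 already has 3, which forces R4C5 = 2.
Column 4 already has 4, leaving R5C4 = 3.
Column 5 already has 3; hence R5C5 = 4.
Row 3 now contains 3, which forces R3C4 = 2.
Filled in: 2 5 3 4 1 / 4 3 2 1 5 / 1 4 5 2 3 / 3 1 4 5 2 / 5 2 1 3 4.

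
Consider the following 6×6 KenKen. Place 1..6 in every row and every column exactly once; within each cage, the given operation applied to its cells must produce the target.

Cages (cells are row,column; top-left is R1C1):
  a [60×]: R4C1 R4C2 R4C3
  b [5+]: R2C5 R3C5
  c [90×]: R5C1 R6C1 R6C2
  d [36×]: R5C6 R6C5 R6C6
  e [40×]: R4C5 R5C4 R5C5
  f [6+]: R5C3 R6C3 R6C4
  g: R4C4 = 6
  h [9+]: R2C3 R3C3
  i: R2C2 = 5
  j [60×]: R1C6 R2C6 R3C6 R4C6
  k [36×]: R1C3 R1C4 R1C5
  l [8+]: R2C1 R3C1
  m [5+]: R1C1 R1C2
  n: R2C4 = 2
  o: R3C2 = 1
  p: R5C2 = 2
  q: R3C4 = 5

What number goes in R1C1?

1

Cage i is given, which forces R2C2 = 5.
Cage n is given, so R2C4 = 2.
Cage o is given, leaving R3C2 = 1.
Cage q is a single given cell; hence R3C4 = 5.
G is a freebie, which forces R4C4 = 6.
P is a freebie, which forces R5C2 = 2.
5 is placed in column 4, so R5C4 = 4.
4 is placed in row 5; hence R5C5 = 5.
Column 4 now contains 6; hence R1C4 = 3.
The two cells of cage l must have sum 8; hence R2C1 = 6.
6 is placed in row 2, so R2C3 = 3.
3 is placed in row 2, leaving R2C5 = 1.
1 is placed in row 2; hence R2C6 = 4.
Cage l's pair has sum 8, leaving R3C1 = 2.
Column 3 now contains 3, leaving R3C3 = 6.
2 is placed in row 3, so R3C5 = 4.
6 is placed in row 3; hence R3C6 = 3.
Cage e has product 40, which forces R4C5 = 2.
Column 1 now contains 6, so R5C1 = 3.
Column 3 now contains 3, leaving R5C3 = 1.
3 is placed in column 6, which forces R5C6 = 6.
Cage c needs product 90, which forces R6C1 = 5.
3 is placed in column 4; hence R6C4 = 1.
Row 6 already has 1, which forces R6C6 = 2.
Column 1 already has 2, so R1C1 = 1.
Row 1 already has 3, which forces R1C2 = 4.
Column 3 already has 6; hence R1C3 = 2.
2 is placed in column 5, so R1C5 = 6.
Row 1 now contains 1, leaving R1C6 = 5.
Column 1 already has 5; hence R4C1 = 4.
Cage a needs product 60, leaving R4C2 = 3.
The 3 cells of cage a must have product 60, which forces R4C3 = 5.
Column 6 already has 5; hence R4C6 = 1.
Cage c has product 90; hence R6C2 = 6.
Row 6 now contains 2, so R6C3 = 4.
Cage d needs product 36, leaving R6C5 = 3.
The full grid is 1 4 2 3 6 5 / 6 5 3 2 1 4 / 2 1 6 5 4 3 / 4 3 5 6 2 1 / 3 2 1 4 5 6 / 5 6 4 1 3 2.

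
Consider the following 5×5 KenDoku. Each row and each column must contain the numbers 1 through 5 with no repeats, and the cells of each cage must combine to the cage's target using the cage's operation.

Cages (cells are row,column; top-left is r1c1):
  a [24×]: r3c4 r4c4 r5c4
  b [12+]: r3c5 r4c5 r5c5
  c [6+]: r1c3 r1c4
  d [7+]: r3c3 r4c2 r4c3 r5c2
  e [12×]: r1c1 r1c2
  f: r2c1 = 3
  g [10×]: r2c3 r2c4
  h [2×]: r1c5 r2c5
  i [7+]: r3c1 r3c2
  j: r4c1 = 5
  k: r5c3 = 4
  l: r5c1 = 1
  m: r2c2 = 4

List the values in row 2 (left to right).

Cage f is given, so r2c1 = 3.
M is a freebie, leaving r2c2 = 4.
Cage j is a single given cell, which forces r4c1 = 5.
Cage l is a single given cell, so r5c1 = 1.
Cage k is given, leaving r5c3 = 4.
3 is placed in column 1; hence r1c1 = 4.
Column 2 now contains 4; hence r1c2 = 3.
Column 1 already has 4, leaving r3c1 = 2.
3 is placed in column 2, which forces r3c2 = 5.
Cage d has sum 7, leaving r3c3 = 1.
The 4 cells of cage d must have sum 7, so r4c2 = 1.
3 is placed in column 2, leaving r5c2 = 2.
Row 5 now contains 2, leaving r5c4 = 3.
Row 5 already has 3, which forces r5c5 = 5.
Cage c needs two cells with sum 6; hence r1c3 = 5.
Cage c needs two cells with sum 6, which forces r1c4 = 1.
Row 1 now contains 1, which forces r1c5 = 2.
Column 3 now contains 5, so r2c3 = 2.
Row 2 now contains 2; hence r2c4 = 5.
2 is placed in column 5, leaving r2c5 = 1.
Column 4 already has 3, which forces r3c4 = 4.
Row 3 already has 4, which forces r3c5 = 3.
Cage d has sum 7; hence r4c3 = 3.
Cage a needs product 24, leaving r4c4 = 2.
Column 5 now contains 3, leaving r4c5 = 4.
The full grid is 4 3 5 1 2 / 3 4 2 5 1 / 2 5 1 4 3 / 5 1 3 2 4 / 1 2 4 3 5.

3 4 2 5 1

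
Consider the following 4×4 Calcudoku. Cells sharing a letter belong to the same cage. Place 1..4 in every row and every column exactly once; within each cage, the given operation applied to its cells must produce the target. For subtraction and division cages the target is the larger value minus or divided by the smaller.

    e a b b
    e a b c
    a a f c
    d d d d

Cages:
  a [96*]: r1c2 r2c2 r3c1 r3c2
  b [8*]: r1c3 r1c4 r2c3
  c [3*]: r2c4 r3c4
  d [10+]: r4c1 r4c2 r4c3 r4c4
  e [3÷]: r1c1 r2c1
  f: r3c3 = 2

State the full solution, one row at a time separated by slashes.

Cage a needs product 96, so r3c1 = 4.
Cage f is a single given cell, which forces r3c3 = 2.
Cage b needs product 8, so r1c4 = 2.
2 is placed in row 3; hence r3c2 = 3.
3 is placed in row 3, which forces r3c4 = 1.
Row 1 already has 2; hence r1c2 = 4.
4 is placed in row 1, leaving r1c3 = 1.
The 4 cells of cage a must have product 96, leaving r2c2 = 2.
1 is placed in column 3, leaving r2c3 = 4.
Column 4 already has 1, which forces r2c4 = 3.
Column 2 already has 2, which forces r4c2 = 1.
4 is placed in column 3; hence r4c3 = 3.
Column 4 now contains 3; hence r4c4 = 4.
Row 1 already has 1, leaving r1c1 = 3.
3 is placed in row 2, leaving r2c1 = 1.
Row 4 now contains 3, which forces r4c1 = 2.

3 4 1 2 / 1 2 4 3 / 4 3 2 1 / 2 1 3 4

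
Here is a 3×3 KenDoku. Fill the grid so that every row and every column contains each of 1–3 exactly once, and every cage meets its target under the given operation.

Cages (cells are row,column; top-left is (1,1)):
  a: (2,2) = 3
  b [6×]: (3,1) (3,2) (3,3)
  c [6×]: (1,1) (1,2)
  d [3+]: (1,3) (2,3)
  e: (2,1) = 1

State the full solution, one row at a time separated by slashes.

Cage e is given; hence (2,1) = 1.
A is a freebie, leaving (2,2) = 3.
1 is placed in row 2, leaving (2,3) = 2.
The two cells of cage c must have product 6, which forces (1,1) = 3.
Column 2 now contains 3; hence (1,2) = 2.
2 is placed in column 3; hence (1,3) = 1.
Column 1 now contains 3, leaving (3,1) = 2.
Column 2 now contains 2, leaving (3,2) = 1.
1 is placed in column 3, leaving (3,3) = 3.

3 2 1 / 1 3 2 / 2 1 3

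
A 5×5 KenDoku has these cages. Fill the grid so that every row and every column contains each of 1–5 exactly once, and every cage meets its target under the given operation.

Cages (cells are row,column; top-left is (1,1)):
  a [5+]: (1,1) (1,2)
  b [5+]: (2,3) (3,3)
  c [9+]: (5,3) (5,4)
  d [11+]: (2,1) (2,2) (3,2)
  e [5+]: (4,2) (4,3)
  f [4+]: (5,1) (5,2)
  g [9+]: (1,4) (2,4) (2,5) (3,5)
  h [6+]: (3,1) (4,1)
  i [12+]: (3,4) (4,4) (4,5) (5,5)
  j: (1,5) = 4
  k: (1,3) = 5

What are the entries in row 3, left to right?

Cage k is a single given cell, leaving (1,3) = 5.
Cage j is given, leaving (1,5) = 4.
Column 3 already has 5, which forces (5,3) = 4.
Row 5 now contains 4, so (5,4) = 5.
The only place for 1 in row 1 is (1,4).
Row 5 needs a 2, and only (5,5) is open for it.
Column 3 needs a 1, and only (4,3) is open for it.
Cage e's pair has sum 5; hence (4,2) = 4.
Cage i needs sum 12; hence (4,5) = 5.
Cage g has sum 9, which forces (2,4) = 4.
Cage h's pair has sum 6; hence (3,1) = 4.
5 is placed in row 4, so (4,1) = 2.
2 is placed in row 4, leaving (4,4) = 3.
Column 1 already has 2, which forces (1,1) = 3.
Cage a needs two cells with sum 5, which forces (1,2) = 2.
Column 1 already has 3, so (2,1) = 5.
5 is placed in row 2, which forces (2,2) = 1.
1 is placed in row 2, so (2,5) = 3.
Column 4 already has 3, leaving (3,4) = 2.
Column 5 already has 3, so (3,5) = 1.
Column 1 already has 3, which forces (5,1) = 1.
Column 2 already has 1, leaving (5,2) = 3.
Row 2 now contains 3, which forces (2,3) = 2.
Column 2 already has 3, so (3,2) = 5.
2 is placed in row 3, which forces (3,3) = 3.
Filled in: 3 2 5 1 4 / 5 1 2 4 3 / 4 5 3 2 1 / 2 4 1 3 5 / 1 3 4 5 2.

4 5 3 2 1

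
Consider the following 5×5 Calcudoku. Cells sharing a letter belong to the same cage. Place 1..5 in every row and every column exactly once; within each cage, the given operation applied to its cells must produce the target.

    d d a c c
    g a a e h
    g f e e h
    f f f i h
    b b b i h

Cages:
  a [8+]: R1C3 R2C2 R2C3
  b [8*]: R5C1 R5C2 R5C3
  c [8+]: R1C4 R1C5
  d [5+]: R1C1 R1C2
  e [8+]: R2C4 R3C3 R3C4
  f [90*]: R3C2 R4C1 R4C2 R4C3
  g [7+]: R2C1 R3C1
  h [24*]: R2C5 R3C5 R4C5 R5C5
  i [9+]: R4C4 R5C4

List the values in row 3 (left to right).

4 3 5 1 2

Cage f needs product 90, so R3C2 = 3.
Row 4 needs a 1, and only R4C5 is open for it.
In row 4, 4 can only go at R4C4, so R4C4 = 4.
Column 4 now contains 4, which forces R5C4 = 5.
5 is placed in column 4, leaving R1C4 = 3.
The two cells of cage c must have sum 8, leaving R1C5 = 5.
Cage e has sum 8, which forces R3C3 = 5.
Row 1 needs a 2, and only R1C3 is open for it.
Column 3 now contains 2; hence R4C3 = 3.
Row 3 needs a 1, and only R3C4 is open for it.
Column 4 now contains 1, which forces R2C4 = 2.
2 is placed in row 2, which forces R2C2 = 5.
Cage a needs sum 8; hence R2C3 = 1.
5 is placed in column 2; hence R4C2 = 2.
Column 3 now contains 1; hence R5C3 = 4.
5 is placed in row 2, so R2C1 = 3.
Row 2 already has 3, so R2C5 = 4.
Cage g's pair has sum 7, leaving R3C1 = 4.
Column 5 now contains 4, leaving R3C5 = 2.
2 is placed in row 4, so R4C1 = 5.
The 3 cells of cage b must have product 8, which forces R5C1 = 2.
Row 5 now contains 4, so R5C2 = 1.
2 is placed in column 5, so R5C5 = 3.
Column 1 now contains 4; hence R1C1 = 1.
Column 2 now contains 1, which forces R1C2 = 4.
Completed grid: 1 4 2 3 5 / 3 5 1 2 4 / 4 3 5 1 2 / 5 2 3 4 1 / 2 1 4 5 3.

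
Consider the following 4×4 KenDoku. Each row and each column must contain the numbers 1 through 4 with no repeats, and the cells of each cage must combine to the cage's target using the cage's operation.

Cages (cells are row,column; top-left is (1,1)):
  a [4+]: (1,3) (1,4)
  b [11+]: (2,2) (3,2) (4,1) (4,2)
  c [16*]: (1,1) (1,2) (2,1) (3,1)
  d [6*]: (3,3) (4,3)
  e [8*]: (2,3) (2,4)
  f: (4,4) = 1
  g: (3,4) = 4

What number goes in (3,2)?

Cage c needs product 16, leaving (1,2) = 2.
G is a freebie, which forces (3,4) = 4.
Cage f is given, leaving (4,4) = 1.
Cage a's pair has sum 4; hence (1,3) = 1.
Column 4 already has 1; hence (1,4) = 3.
The two cells of cage e must have product 8; hence (2,3) = 4.
4 is placed in column 4, which forces (2,4) = 2.
Cage b needs sum 11, so (4,1) = 3.
The 4 cells of cage b must have sum 11, so (4,2) = 4.
Row 4 already has 3, so (4,3) = 2.
Row 1 now contains 1; hence (1,1) = 4.
Row 2 now contains 2, leaving (2,1) = 1.
Row 2 now contains 1; hence (2,2) = 3.
Cage c needs product 16; hence (3,1) = 2.
Column 2 already has 3, so (3,2) = 1.
2 is placed in column 3, leaving (3,3) = 3.
The full grid is 4 2 1 3 / 1 3 4 2 / 2 1 3 4 / 3 4 2 1.

1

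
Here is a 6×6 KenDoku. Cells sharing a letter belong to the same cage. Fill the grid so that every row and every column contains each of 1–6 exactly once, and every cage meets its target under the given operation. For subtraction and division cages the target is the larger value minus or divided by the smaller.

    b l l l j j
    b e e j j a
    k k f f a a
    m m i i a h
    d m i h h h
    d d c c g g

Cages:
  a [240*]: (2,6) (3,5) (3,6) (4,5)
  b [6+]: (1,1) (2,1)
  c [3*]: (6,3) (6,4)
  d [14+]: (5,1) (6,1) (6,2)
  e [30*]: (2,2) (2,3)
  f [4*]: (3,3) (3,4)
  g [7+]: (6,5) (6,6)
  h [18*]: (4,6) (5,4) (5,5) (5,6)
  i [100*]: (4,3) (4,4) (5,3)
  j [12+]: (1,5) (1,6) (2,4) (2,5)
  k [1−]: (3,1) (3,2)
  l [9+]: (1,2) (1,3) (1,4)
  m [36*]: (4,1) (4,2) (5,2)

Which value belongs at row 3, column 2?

Cage i has product 100, which forces (4,3) = 4.
Cage i has product 100, so (4,4) = 5.
Cage i needs product 100, so (5,3) = 5.
Cage e needs two cells with product 30, leaving (2,2) = 5.
Column 3 already has 5, so (2,3) = 6.
Column 3 already has 4, so (3,3) = 1.
Cage f needs two cells with product 4, leaving (3,4) = 4.
Column 3 already has 1; hence (6,3) = 3.
3 is placed in row 6, leaving (6,4) = 1.
3 is placed in column 3, which forces (1,3) = 2.
Cage a has product 240; hence (2,6) = 4.
In row 5, 4 can only go at (5,1), so (5,1) = 4.
Column 1 already has 4, which forces (1,1) = 5.
Cage b needs two cells with sum 6, so (2,1) = 1.
Cage d has sum 14; hence (6,1) = 6.
Cage d has sum 14, which forces (6,2) = 4.
Column 2 now contains 4, so (1,2) = 1.
Cage l has sum 9, leaving (1,4) = 6.
6 is placed in row 1, which forces (1,5) = 4.
6 is placed in row 1, leaving (1,6) = 3.
Column 6 now contains 3, so (4,6) = 1.
The 4 cells of cage h must have product 18, leaving (5,4) = 3.
The 4 cells of cage h must have product 18, so (5,5) = 1.
Cage h needs product 18, so (5,6) = 6.
3 is placed in column 4, so (2,4) = 2.
Cage j has sum 12; hence (2,5) = 3.
The 3 cells of cage m must have product 36; hence (4,1) = 3.
Cage m has product 36, leaving (4,2) = 6.
Row 4 already has 6, so (4,5) = 2.
Row 5 already has 6, leaving (5,2) = 2.
2 is placed in column 5, which forces (6,5) = 5.
Row 6 already has 5, leaving (6,6) = 2.
Column 1 now contains 3, so (3,1) = 2.
Column 2 now contains 2; hence (3,2) = 3.
Column 5 already has 5, so (3,5) = 6.
2 is placed in column 6, leaving (3,6) = 5.
The full grid is 5 1 2 6 4 3 / 1 5 6 2 3 4 / 2 3 1 4 6 5 / 3 6 4 5 2 1 / 4 2 5 3 1 6 / 6 4 3 1 5 2.

3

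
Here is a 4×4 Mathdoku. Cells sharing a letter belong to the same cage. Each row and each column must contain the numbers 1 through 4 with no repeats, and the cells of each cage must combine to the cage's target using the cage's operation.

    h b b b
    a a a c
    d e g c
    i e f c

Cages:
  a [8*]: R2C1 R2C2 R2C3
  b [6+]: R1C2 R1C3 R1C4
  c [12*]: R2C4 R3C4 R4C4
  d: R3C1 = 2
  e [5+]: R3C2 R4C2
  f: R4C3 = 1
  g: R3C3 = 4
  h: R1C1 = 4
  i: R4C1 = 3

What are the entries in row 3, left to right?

2 3 4 1

Cage h is given, so R1C1 = 4.
D is a freebie; hence R3C1 = 2.
G is a freebie, which forces R3C3 = 4.
Cage i is given; hence R4C1 = 3.
Cage f is given, leaving R4C3 = 1.
Row 4 now contains 1; hence R4C4 = 4.
Column 1 now contains 2; hence R2C1 = 1.
The 3 cells of cage a must have product 8, leaving R2C2 = 4.
Column 3 already has 1, leaving R2C3 = 2.
Row 2 already has 1, so R2C4 = 3.
Cage e's pair has sum 5, leaving R3C2 = 3.
Column 4 already has 3, leaving R3C4 = 1.
4 is placed in row 4, so R4C2 = 2.
Column 2 now contains 2, so R1C2 = 1.
2 is placed in column 3, leaving R1C3 = 3.
Column 4 now contains 1, which forces R1C4 = 2.
Filled in: 4 1 3 2 / 1 4 2 3 / 2 3 4 1 / 3 2 1 4.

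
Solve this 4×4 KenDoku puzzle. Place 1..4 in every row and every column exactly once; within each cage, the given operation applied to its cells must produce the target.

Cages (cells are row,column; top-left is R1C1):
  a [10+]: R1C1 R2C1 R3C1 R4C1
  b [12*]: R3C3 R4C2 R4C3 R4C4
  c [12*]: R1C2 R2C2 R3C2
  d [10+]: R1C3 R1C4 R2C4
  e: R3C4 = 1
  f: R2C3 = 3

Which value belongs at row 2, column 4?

4

Cage f is a single given cell, which forces R2C3 = 3.
Row 2 already has 3; hence R2C4 = 4.
Cage e is given, which forces R3C4 = 1.
Column 3 now contains 3, which forces R1C3 = 4.
Column 4 now contains 4, which forces R1C4 = 2.
4 is placed in row 2, so R2C2 = 1.
Row 3 already has 1, leaving R3C3 = 2.
Cage b needs product 12, which forces R4C3 = 1.
Column 4 already has 2, so R4C4 = 3.
The 4 cells of cage a must have sum 10; hence R1C1 = 1.
Row 1 already has 4, which forces R1C2 = 3.
Row 2 already has 1, so R2C1 = 2.
Cage a has sum 10, so R3C1 = 3.
The 3 cells of cage c must have product 12, which forces R3C2 = 4.
The 4 cells of cage a must have sum 10, leaving R4C1 = 4.
3 is placed in row 4; hence R4C2 = 2.
Filled in: 1 3 4 2 / 2 1 3 4 / 3 4 2 1 / 4 2 1 3.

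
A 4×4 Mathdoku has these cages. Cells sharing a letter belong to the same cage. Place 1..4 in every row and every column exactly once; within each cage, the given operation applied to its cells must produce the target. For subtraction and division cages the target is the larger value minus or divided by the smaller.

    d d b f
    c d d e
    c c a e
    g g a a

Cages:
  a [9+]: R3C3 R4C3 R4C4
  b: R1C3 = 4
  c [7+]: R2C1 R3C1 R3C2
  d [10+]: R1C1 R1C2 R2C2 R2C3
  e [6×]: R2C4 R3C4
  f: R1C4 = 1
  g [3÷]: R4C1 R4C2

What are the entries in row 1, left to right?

B is a freebie, leaving R1C3 = 4.
Cage f is given; hence R1C4 = 1.
Cage a has sum 9, leaving R4C4 = 4.
The only place for 2 in row 4 is R4C3.
2 is placed in column 3; hence R3C3 = 3.
Row 3 now contains 3, leaving R3C4 = 2.
Cage c has sum 7; hence R2C1 = 2.
The 4 cells of cage d must have sum 10, leaving R2C2 = 4.
Column 3 now contains 3, leaving R2C3 = 1.
2 is placed in column 4, so R2C4 = 3.
Column 2 now contains 4, which forces R3C2 = 1.
1 is placed in column 2, which forces R4C2 = 3.
2 is placed in column 1, leaving R1C1 = 3.
3 is placed in column 2, leaving R1C2 = 2.
Row 3 already has 1, so R3C1 = 4.
Row 4 now contains 3, which forces R4C1 = 1.
Filled in: 3 2 4 1 / 2 4 1 3 / 4 1 3 2 / 1 3 2 4.

3 2 4 1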